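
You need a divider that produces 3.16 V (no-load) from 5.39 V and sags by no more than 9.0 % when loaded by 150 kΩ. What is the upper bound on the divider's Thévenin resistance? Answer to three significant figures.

R_th ≤ 14.8 kΩ

Loading drop = R_th/(R_th + R_L) ≤ 0.0900, so R_th ≤ R_L · ε/(1−ε) = 150 kΩ × 0.0900/0.9100 = 14.8 kΩ.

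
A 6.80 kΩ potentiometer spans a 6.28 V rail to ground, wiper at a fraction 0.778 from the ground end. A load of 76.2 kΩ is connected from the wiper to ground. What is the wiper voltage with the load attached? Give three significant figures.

The wiper splits the pot into (1−α)R = 1.510 kΩ above and αR = 5.290 kΩ below.
Lower section ‖ load = 4.947 kΩ.
V_wiper = 6.28 × 4.947/(1.510 + 4.947) = 4.81 V.

V ≈ 4.81 V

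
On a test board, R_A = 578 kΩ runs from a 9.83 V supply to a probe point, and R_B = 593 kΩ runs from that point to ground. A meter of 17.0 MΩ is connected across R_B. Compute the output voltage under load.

The load sits in parallel with R_B: R_B‖R_L = (593 × 17000) / (593 + 17000) = 573.0 kΩ.
V_out = 9.83 × 573.0 / (578 + 573.0) = 9.83 × 573.0/1151 = 4.89 V.

V_out ≈ 4.89 V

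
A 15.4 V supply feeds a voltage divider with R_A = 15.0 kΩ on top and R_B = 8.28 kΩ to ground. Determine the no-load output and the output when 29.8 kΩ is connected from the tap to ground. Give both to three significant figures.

Open-circuit: V = 15.4 × 8.28/(15.0 + 8.28) = 5.48 V.
With the load, R_B becomes R_B‖R_L = 6.480 kΩ, so V = 15.4 × 6.480/21.48 = 4.65 V.

Unloaded: 5.48 V; loaded: 4.65 V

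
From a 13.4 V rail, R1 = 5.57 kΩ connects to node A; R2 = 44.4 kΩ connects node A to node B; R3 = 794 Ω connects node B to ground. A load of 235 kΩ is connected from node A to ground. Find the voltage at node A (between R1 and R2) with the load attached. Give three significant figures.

V ≈ 11.7 V

Below node A the series string R2+R3 = 45190 Ω sits in parallel with the 235000 Ω load: 37900 Ω.
V_A = 13.4 × 37900/(5570 + 37900) = 11.7 V.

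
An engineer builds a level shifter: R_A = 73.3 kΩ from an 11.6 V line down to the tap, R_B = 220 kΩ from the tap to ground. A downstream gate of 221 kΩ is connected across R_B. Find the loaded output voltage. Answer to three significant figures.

The load sits in parallel with R_B: R_B‖R_L = (220 × 221) / (220 + 221) = 110.2 kΩ.
V_out = 11.6 × 110.2 / (73.3 + 110.2) = 11.6 × 110.2/183.5 = 6.97 V.

V_out ≈ 6.97 V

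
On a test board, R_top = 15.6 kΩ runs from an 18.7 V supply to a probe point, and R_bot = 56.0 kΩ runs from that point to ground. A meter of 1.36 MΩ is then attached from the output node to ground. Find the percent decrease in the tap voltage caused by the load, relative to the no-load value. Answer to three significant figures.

The divider's output (Thévenin) resistance is R_top‖R_bot = 12.20 kΩ.
Fractional drop under load = R_th/(R_th + R_L) = 12.20 / (12.20 + 1360) = 0.008892.
So the output falls by 0.889 %.

0.889 %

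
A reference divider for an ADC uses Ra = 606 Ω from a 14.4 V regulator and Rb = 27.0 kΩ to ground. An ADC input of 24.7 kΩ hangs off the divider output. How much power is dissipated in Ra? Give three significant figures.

P ≈ 0.689 mW

Total resistance from the source is Ra + (Rb‖R_L) = 13510 Ω, so I = 14.4/13510 Ω = 1.066 mA.
P = I²·Ra = (1.066 mA)² × 606 Ω = 0.689 mW.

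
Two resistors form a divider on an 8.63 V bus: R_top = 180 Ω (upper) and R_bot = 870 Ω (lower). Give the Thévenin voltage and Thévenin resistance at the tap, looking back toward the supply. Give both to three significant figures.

V_th = 7.15 V, R_th = 149 Ω

V_th is the open-circuit tap voltage: 8.63 × 870/(180 + 870) = 7.15 V.
With the supply zeroed, R_top and R_bot appear in parallel from the tap: R_th = R_top‖R_bot = (180 × 870)/1050 = 149 Ω.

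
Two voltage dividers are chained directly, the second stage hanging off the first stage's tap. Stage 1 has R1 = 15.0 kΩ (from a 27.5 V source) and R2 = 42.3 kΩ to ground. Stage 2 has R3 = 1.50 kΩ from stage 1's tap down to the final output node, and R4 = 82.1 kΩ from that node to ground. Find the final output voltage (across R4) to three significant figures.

Stage 2 presents R3+R4 = 83.60 kΩ as a load on stage 1's tap.
Stage 1's lower leg becomes R2‖(R3+R4) = 28.09 kΩ, so V_mid = 27.5 × 28.09/43.09 = 17.93 V.
Stage 2 is itself unloaded: V_out = V_mid × R4/(R3+R4) = 17.93 × 82.1/83.60 = 17.6 V.

V_out ≈ 17.6 V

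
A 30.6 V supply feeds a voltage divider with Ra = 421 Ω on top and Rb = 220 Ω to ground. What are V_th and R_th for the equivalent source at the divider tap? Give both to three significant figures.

V_th is the open-circuit tap voltage: 30.6 × 220/(421 + 220) = 10.5 V.
With the supply zeroed, Ra and Rb appear in parallel from the tap: R_th = Ra‖Rb = (421 × 220)/641.0 = 144 Ω.

V_th = 10.5 V, R_th = 144 Ω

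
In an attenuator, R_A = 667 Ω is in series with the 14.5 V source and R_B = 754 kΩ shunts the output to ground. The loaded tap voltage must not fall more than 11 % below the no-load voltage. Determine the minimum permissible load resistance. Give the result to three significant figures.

Output resistance R_th = R_A‖R_B = (667 × 754000)/754700 = 666.4 Ω.
The fractional drop is R_th/(R_th + R_L); requiring this ≤ 0.110 gives R_L ≥ R_th(1/0.110 − 1) = 666.4 × 8.091 = 5.39 kΩ.

R_L(min) ≈ 5.39 kΩ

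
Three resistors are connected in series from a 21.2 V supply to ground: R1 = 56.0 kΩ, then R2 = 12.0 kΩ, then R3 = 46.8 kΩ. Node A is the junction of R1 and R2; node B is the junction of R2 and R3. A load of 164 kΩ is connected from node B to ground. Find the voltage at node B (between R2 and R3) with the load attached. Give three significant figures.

V ≈ 7.39 V

At node B, R3 is in parallel with the load: R3‖R_L = 36.41 kΩ.
Below node A the resistance is R2 + (R3‖R_L) = 48.41 kΩ, so V_A = 21.2 × 48.41/104.4 = 9.829 V.
Then V_B = V_A × (R3‖R_L)/(R2 + R3‖R_L) = 9.829 × 36.41/48.41 = 7.39 V.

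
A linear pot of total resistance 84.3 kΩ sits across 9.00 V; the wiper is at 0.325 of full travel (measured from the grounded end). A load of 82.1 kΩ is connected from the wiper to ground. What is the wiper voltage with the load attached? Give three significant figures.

The wiper splits the pot into (1−α)R = 56.90 kΩ above and αR = 27.40 kΩ below.
Lower section ‖ load = 20.54 kΩ.
V_wiper = 9.00 × 20.54/(56.90 + 20.54) = 2.39 V.

V ≈ 2.39 V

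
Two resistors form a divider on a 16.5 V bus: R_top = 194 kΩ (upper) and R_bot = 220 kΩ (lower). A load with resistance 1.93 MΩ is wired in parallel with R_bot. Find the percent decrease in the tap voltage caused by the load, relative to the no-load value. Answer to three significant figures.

5.07 %

The divider's output (Thévenin) resistance is R_top‖R_bot = 103.1 kΩ.
Fractional drop under load = R_th/(R_th + R_L) = 103.1 / (103.1 + 1930) = 0.05071.
So the output falls by 5.07 %.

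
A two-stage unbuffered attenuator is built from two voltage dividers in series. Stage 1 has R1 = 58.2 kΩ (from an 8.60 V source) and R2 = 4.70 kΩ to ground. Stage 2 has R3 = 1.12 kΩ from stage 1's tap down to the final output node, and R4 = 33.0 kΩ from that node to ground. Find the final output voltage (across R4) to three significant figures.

Stage 2 presents R3+R4 = 34.12 kΩ as a load on stage 1's tap.
Stage 1's lower leg becomes R2‖(R3+R4) = 4.131 kΩ, so V_mid = 8.60 × 4.131/62.33 = 0.5700 V.
Stage 2 is itself unloaded: V_out = V_mid × R4/(R3+R4) = 0.5700 × 33.0/34.12 = 0.551 V.

V_out ≈ 0.551 V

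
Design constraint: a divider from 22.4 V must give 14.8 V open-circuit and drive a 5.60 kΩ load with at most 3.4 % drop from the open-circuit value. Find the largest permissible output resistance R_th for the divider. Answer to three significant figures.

R_th ≤ 197 Ω

Loading drop = R_th/(R_th + R_L) ≤ 0.0340, so R_th ≤ R_L · ε/(1−ε) = 5.60 kΩ × 0.0340/0.9660 = 197 Ω.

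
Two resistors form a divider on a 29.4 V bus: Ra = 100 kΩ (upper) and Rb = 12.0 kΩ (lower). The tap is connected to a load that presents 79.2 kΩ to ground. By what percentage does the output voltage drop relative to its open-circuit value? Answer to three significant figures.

11.9 %

Unloaded V = 29.4 × 12.0/112.0 = 3.1500 V.
Loaded: Rb‖R_L = 10.42 kΩ, giving V = 29.4 × 10.42/110.4 = 2.7746 V.
Drop = (3.1500 − 2.7746) / 3.1500 = 11.9 %.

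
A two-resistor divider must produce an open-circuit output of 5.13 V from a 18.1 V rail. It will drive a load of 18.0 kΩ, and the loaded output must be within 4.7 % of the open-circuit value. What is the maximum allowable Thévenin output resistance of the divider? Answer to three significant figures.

R_th ≤ 888 Ω

Loading drop = R_th/(R_th + R_L) ≤ 0.0470, so R_th ≤ R_L · ε/(1−ε) = 18.0 kΩ × 0.0470/0.9530 = 888 Ω.
(Any R1, R2 with R2/(R1+R2) = 0.283 and R1‖R2 ≤ 888 Ω will meet the spec.)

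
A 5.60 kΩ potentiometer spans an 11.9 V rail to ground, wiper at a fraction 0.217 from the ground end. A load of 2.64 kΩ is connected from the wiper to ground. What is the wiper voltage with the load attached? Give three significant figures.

V ≈ 1.90 V

The wiper splits the pot into (1−α)R = 4.385 kΩ above and αR = 1.215 kΩ below.
Lower section ‖ load = 0.8322 kΩ.
V_wiper = 11.9 × 0.8322/(4.385 + 0.8322) = 1.90 V.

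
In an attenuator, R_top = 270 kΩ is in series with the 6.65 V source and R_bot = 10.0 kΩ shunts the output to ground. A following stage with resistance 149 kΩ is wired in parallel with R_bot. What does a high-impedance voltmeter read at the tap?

V_out ≈ 0.223 V

The load sits in parallel with R_bot: R_bot‖R_L = (10.0 × 149) / (10.0 + 149) = 9.371 kΩ.
V_out = 6.65 × 9.371 / (270 + 9.371) = 6.65 × 9.371/279.4 = 0.223 V.
(Unloaded it would have been 0.237 V.)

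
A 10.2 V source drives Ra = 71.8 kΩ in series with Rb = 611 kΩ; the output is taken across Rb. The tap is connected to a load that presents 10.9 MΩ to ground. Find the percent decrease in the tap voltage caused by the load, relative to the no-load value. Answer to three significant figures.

The divider's output (Thévenin) resistance is Ra‖Rb = 64.25 kΩ.
Fractional drop under load = R_th/(R_th + R_L) = 64.25 / (64.25 + 10900) = 0.005860.
So the output falls by 0.586 %.

0.586 %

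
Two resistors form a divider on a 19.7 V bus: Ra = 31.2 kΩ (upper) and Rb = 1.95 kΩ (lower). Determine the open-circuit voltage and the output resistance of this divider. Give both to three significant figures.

V_th is the open-circuit tap voltage: 19.7 × 1.95/(31.2 + 1.95) = 1.16 V.
With the supply zeroed, Ra and Rb appear in parallel from the tap: R_th = Ra‖Rb = (31.2 × 1.95)/33.15 = 1.84 kΩ.

V_th = 1.16 V, R_th = 1.84 kΩ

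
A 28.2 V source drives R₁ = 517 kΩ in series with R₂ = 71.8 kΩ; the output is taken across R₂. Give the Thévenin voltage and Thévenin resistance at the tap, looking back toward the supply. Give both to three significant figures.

V_th is the open-circuit tap voltage: 28.2 × 71.8/(517 + 71.8) = 3.44 V.
With the supply zeroed, R₁ and R₂ appear in parallel from the tap: R_th = R₁‖R₂ = (517 × 71.8)/588.8 = 63.0 kΩ.

V_th = 3.44 V, R_th = 63.0 kΩ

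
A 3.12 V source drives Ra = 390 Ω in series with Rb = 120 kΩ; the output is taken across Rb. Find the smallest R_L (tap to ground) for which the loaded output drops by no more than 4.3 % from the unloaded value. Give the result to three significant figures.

Output resistance R_th = Ra‖Rb = (390 × 120000)/120400 = 388.7 Ω.
The fractional drop is R_th/(R_th + R_L); requiring this ≤ 0.0430 gives R_L ≥ R_th(1/0.0430 − 1) = 388.7 × 22.26 = 8.65 kΩ.

R_L(min) ≈ 8.65 kΩ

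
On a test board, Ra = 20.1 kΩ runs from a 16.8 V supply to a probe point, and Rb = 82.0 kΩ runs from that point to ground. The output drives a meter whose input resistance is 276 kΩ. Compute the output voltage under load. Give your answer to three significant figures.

The load sits in parallel with Rb: Rb‖R_L = (82.0 × 276) / (82.0 + 276) = 63.22 kΩ.
V_out = 16.8 × 63.22 / (20.1 + 63.22) = 16.8 × 63.22/83.32 = 12.7 V.

V_out ≈ 12.7 V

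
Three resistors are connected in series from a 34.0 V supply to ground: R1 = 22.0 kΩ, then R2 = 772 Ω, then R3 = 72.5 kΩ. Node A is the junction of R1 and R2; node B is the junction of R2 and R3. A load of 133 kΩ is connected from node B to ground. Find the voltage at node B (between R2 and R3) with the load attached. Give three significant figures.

V ≈ 22.9 V

At node B, R3 is in parallel with the load: R3‖R_L = 46920 Ω.
Below node A the resistance is R2 + (R3‖R_L) = 47690 Ω, so V_A = 34.0 × 47690/69690 = 23.27 V.
Then V_B = V_A × (R3‖R_L)/(R2 + R3‖R_L) = 23.27 × 46920/47690 = 22.9 V.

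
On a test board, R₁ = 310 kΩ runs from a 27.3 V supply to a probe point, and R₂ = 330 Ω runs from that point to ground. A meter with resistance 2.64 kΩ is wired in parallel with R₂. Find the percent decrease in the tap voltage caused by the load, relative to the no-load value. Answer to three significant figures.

Unloaded V = 27.3 × 330/310300 = 0.029030 V.
Loaded: R₂‖R_L = 293.3 Ω, giving V = 27.3 × 293.3/310300 = 0.025808 V.
Drop = (0.029030 − 0.025808) / 0.029030 = 11.1 %.

11.1 %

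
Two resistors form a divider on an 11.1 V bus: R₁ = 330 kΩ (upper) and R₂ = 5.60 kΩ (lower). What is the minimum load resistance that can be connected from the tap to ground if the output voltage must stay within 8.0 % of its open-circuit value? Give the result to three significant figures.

R_L(min) ≈ 63.3 kΩ

Output resistance R_th = R₁‖R₂ = (330 × 5.60)/335.6 = 5.507 kΩ.
The fractional drop is R_th/(R_th + R_L); requiring this ≤ 0.0800 gives R_L ≥ R_th(1/0.0800 − 1) = 5.507 × 11.50 = 63.3 kΩ.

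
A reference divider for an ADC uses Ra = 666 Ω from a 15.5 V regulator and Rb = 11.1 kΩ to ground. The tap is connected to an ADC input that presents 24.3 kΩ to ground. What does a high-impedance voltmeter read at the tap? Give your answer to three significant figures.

V_out ≈ 14.3 V

The load sits in parallel with Rb: Rb‖R_L = (11100 × 24300) / (11100 + 24300) = 7619 Ω.
V_out = 15.5 × 7619 / (666 + 7619) = 15.5 × 7619/8285 = 14.3 V.
(Unloaded it would have been 14.6 V.)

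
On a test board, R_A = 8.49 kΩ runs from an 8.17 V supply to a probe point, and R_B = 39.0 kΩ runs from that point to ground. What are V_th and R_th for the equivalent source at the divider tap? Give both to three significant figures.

V_th is the open-circuit tap voltage: 8.17 × 39.0/(8.49 + 39.0) = 6.71 V.
With the supply zeroed, R_A and R_B appear in parallel from the tap: R_th = R_A‖R_B = (8.49 × 39.0)/47.49 = 6.97 kΩ.

V_th = 6.71 V, R_th = 6.97 kΩ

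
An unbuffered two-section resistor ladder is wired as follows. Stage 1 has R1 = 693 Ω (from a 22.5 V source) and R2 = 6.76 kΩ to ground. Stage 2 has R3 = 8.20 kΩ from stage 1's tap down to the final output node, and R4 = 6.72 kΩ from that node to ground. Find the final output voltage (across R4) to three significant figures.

Stage 2 presents R3+R4 = 14920 Ω as a load on stage 1's tap.
Stage 1's lower leg becomes R2‖(R3+R4) = 4652 Ω, so V_mid = 22.5 × 4652/5345 = 19.58 V.
Stage 2 is itself unloaded: V_out = V_mid × R4/(R3+R4) = 19.58 × 6720/14920 = 8.82 V.

V_out ≈ 8.82 V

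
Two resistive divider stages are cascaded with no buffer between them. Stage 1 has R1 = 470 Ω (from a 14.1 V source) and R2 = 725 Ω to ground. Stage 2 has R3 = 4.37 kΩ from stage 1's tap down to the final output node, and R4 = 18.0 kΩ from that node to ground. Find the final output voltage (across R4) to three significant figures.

V_out ≈ 6.80 V

Stage 2 presents R3+R4 = 22370 Ω as a load on stage 1's tap.
Stage 1's lower leg becomes R2‖(R3+R4) = 702.2 Ω, so V_mid = 14.1 × 702.2/1172 = 8.447 V.
Stage 2 is itself unloaded: V_out = V_mid × R4/(R3+R4) = 8.447 × 18000/22370 = 6.80 V.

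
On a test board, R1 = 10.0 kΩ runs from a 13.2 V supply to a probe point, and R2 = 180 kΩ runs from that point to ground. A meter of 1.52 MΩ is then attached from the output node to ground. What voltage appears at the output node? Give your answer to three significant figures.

V_out ≈ 12.4 V

The load sits in parallel with R2: R2‖R_L = (180 × 1520) / (180 + 1520) = 160.9 kΩ.
V_out = 13.2 × 160.9 / (10.0 + 160.9) = 13.2 × 160.9/170.9 = 12.4 V.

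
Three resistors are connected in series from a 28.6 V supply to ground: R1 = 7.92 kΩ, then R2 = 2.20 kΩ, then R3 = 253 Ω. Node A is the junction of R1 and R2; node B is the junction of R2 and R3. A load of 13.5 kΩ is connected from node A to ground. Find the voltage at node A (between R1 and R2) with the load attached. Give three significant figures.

Below node A the series string R2+R3 = 2453 Ω sits in parallel with the 13500 Ω load: 2076 Ω.
V_A = 28.6 × 2076/(7920 + 2076) = 5.94 V.

V ≈ 5.94 V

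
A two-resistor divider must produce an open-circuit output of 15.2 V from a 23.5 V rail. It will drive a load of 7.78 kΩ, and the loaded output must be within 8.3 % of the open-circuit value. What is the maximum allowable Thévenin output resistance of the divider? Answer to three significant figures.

Loading drop = R_th/(R_th + R_L) ≤ 0.0830, so R_th ≤ R_L · ε/(1−ε) = 7.78 kΩ × 0.0830/0.9170 = 704 Ω.
(Any R1, R2 with R2/(R1+R2) = 0.647 and R1‖R2 ≤ 704 Ω will meet the spec.)

R_th ≤ 704 Ω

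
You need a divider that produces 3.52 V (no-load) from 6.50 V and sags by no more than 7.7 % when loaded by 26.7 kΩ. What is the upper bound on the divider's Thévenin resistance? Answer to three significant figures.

R_th ≤ 2.23 kΩ

Loading drop = R_th/(R_th + R_L) ≤ 0.0770, so R_th ≤ R_L · ε/(1−ε) = 26.7 kΩ × 0.0770/0.9230 = 2.23 kΩ.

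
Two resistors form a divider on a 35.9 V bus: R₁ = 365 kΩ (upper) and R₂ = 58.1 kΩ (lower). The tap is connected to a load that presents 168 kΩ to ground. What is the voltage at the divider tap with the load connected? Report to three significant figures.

The load sits in parallel with R₂: R₂‖R_L = (58.1 × 168) / (58.1 + 168) = 43.17 kΩ.
V_out = 35.9 × 43.17 / (365 + 43.17) = 35.9 × 43.17/408.2 = 3.80 V.

V_out ≈ 3.80 V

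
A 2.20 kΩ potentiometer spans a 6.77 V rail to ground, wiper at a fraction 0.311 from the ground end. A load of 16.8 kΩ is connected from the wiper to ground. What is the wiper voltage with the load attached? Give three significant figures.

V ≈ 2.05 V

The wiper splits the pot into (1−α)R = 1516 Ω above and αR = 684.2 Ω below.
Lower section ‖ load = 657.4 Ω.
V_wiper = 6.77 × 657.4/(1516 + 657.4) = 2.05 V.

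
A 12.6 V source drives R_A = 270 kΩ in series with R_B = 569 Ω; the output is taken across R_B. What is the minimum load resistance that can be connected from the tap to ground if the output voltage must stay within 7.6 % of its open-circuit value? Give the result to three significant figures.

R_L(min) ≈ 6.90 kΩ

Output resistance R_th = R_A‖R_B = (270000 × 569)/270600 = 567.8 Ω.
The fractional drop is R_th/(R_th + R_L); requiring this ≤ 0.0760 gives R_L ≥ R_th(1/0.0760 − 1) = 567.8 × 12.16 = 6.90 kΩ.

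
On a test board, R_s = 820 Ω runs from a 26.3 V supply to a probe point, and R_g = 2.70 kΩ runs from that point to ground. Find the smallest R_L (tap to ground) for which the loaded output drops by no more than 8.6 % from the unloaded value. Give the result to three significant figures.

R_L(min) ≈ 6.68 kΩ

Output resistance R_th = R_s‖R_g = (820 × 2700)/3520 = 629.0 Ω.
The fractional drop is R_th/(R_th + R_L); requiring this ≤ 0.0860 gives R_L ≥ R_th(1/0.0860 − 1) = 629.0 × 10.63 = 6.68 kΩ.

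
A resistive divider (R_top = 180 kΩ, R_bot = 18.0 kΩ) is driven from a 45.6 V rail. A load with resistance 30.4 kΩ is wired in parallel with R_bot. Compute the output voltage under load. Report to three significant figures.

V_out ≈ 2.69 V

The load sits in parallel with R_bot: R_bot‖R_L = (18.0 × 30.4) / (18.0 + 30.4) = 11.31 kΩ.
V_out = 45.6 × 11.31 / (180 + 11.31) = 45.6 × 11.31/191.3 = 2.69 V.
(Unloaded it would have been 4.15 V.)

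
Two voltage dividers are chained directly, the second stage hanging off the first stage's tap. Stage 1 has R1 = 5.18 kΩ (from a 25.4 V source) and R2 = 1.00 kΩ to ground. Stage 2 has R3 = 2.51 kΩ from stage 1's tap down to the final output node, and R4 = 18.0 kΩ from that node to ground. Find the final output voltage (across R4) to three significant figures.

Stage 2 presents R3+R4 = 20.51 kΩ as a load on stage 1's tap.
Stage 1's lower leg becomes R2‖(R3+R4) = 0.9535 kΩ, so V_mid = 25.4 × 0.9535/6.134 = 3.949 V.
Stage 2 is itself unloaded: V_out = V_mid × R4/(R3+R4) = 3.949 × 18.0/20.51 = 3.47 V.

V_out ≈ 3.47 V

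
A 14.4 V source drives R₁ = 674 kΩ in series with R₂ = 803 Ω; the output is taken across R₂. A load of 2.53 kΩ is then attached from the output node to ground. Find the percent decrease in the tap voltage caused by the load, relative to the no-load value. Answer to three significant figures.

Unloaded V = 14.4 × 803/674800 = 0.01714 V.
Loaded: R₂‖R_L = 609.5 Ω, giving V = 14.4 × 609.5/674600 = 0.01301 V.
Drop = (0.01714 − 0.01301) / 0.01714 = 24.1 %.

24.1 %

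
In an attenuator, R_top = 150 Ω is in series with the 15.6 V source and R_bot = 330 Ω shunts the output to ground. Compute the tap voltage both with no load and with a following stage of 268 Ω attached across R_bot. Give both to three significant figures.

Unloaded: 10.7 V; loaded: 7.74 V

Open-circuit: V = 15.6 × 330/(150 + 330) = 10.7 V.
With the load, R_bot becomes R_bot‖R_L = 147.9 Ω, so V = 15.6 × 147.9/297.9 = 7.74 V.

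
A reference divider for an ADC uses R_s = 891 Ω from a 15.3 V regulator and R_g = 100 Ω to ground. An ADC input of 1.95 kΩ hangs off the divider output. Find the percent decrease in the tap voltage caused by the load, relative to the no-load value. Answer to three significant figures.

The divider's output (Thévenin) resistance is R_s‖R_g = 89.91 Ω.
Fractional drop under load = R_th/(R_th + R_L) = 89.91 / (89.91 + 1950) = 0.04408.
So the output falls by 4.41 %.

4.41 %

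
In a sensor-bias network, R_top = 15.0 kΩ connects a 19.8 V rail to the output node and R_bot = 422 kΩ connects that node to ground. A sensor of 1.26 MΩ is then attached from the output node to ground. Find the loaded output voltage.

The load sits in parallel with R_bot: R_bot‖R_L = (422 × 1260) / (422 + 1260) = 316.1 kΩ.
V_out = 19.8 × 316.1 / (15.0 + 316.1) = 19.8 × 316.1/331.1 = 18.9 V.

V_out ≈ 18.9 V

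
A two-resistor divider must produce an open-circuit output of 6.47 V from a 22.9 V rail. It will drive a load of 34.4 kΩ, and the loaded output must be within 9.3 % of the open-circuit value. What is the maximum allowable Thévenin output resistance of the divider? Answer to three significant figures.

R_th ≤ 3.53 kΩ

Loading drop = R_th/(R_th + R_L) ≤ 0.0930, so R_th ≤ R_L · ε/(1−ε) = 34.4 kΩ × 0.0930/0.9070 = 3.53 kΩ.
(Any R1, R2 with R2/(R1+R2) = 0.283 and R1‖R2 ≤ 3.53 kΩ will meet the spec.)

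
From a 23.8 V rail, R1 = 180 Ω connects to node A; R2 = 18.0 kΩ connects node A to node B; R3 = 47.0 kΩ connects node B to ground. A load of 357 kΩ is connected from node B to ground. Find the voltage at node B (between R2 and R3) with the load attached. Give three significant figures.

V ≈ 16.6 V

At node B, R3 is in parallel with the load: R3‖R_L = 41530 Ω.
Below node A the resistance is R2 + (R3‖R_L) = 59530 Ω, so V_A = 23.8 × 59530/59710 = 23.73 V.
Then V_B = V_A × (R3‖R_L)/(R2 + R3‖R_L) = 23.73 × 41530/59530 = 16.6 V.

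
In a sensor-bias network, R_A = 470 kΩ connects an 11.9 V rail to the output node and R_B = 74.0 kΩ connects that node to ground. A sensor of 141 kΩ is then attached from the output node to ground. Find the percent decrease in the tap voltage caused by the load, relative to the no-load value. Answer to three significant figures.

31.2 %

Unloaded V = 11.9 × 74.0/544.0 = 1.619 V.
Loaded: R_B‖R_L = 48.53 kΩ, giving V = 11.9 × 48.53/518.5 = 1.114 V.
Drop = (1.619 − 1.114) / 1.619 = 31.2 %.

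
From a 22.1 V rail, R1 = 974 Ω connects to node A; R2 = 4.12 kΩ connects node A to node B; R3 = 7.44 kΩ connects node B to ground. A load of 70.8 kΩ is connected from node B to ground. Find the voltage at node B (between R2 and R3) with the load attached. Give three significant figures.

V ≈ 12.6 V

At node B, R3 is in parallel with the load: R3‖R_L = 6733 Ω.
Below node A the resistance is R2 + (R3‖R_L) = 10850 Ω, so V_A = 22.1 × 10850/11830 = 20.28 V.
Then V_B = V_A × (R3‖R_L)/(R2 + R3‖R_L) = 20.28 × 6733/10850 = 12.6 V.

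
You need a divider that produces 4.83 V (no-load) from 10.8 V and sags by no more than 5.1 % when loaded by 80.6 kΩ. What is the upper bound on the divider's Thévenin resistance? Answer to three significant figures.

R_th ≤ 4.33 kΩ

Loading drop = R_th/(R_th + R_L) ≤ 0.0510, so R_th ≤ R_L · ε/(1−ε) = 80.6 kΩ × 0.0510/0.9490 = 4.33 kΩ.
(Any R1, R2 with R2/(R1+R2) = 0.447 and R1‖R2 ≤ 4.33 kΩ will meet the spec.)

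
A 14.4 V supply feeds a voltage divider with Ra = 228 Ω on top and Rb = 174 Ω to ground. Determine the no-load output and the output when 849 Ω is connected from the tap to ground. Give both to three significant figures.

Unloaded: 6.23 V; loaded: 5.58 V

Open-circuit: V = 14.4 × 174/(228 + 174) = 6.23 V.
With the load, Rb becomes Rb‖R_L = 144.4 Ω, so V = 14.4 × 144.4/372.4 = 5.58 V.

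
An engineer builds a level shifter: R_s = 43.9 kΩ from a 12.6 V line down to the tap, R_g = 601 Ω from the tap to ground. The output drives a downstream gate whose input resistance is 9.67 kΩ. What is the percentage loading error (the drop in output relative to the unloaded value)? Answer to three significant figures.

5.78 %

The divider's output (Thévenin) resistance is R_s‖R_g = 592.9 Ω.
Fractional drop under load = R_th/(R_th + R_L) = 592.9 / (592.9 + 9670) = 0.05777.
So the output falls by 5.78 %.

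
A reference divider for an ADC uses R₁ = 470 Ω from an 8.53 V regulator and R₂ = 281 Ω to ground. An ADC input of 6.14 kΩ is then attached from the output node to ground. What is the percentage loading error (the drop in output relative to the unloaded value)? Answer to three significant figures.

The divider's output (Thévenin) resistance is R₁‖R₂ = 175.9 Ω.
Fractional drop under load = R_th/(R_th + R_L) = 175.9 / (175.9 + 6140) = 0.02784.
So the output falls by 2.78 %.

2.78 %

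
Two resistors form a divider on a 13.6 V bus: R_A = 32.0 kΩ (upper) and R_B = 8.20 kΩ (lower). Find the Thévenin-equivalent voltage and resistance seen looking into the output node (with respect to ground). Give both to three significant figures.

V_th = 2.77 V, R_th = 6.53 kΩ

V_th is the open-circuit tap voltage: 13.6 × 8.20/(32.0 + 8.20) = 2.77 V.
With the supply zeroed, R_A and R_B appear in parallel from the tap: R_th = R_A‖R_B = (32.0 × 8.20)/40.20 = 6.53 kΩ.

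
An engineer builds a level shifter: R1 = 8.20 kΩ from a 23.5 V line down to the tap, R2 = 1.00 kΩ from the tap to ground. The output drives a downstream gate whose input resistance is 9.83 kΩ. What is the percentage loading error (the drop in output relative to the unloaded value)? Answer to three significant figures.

8.31 %

Unloaded V = 23.5 × 1.00/9.200 = 2.5543 V.
Loaded: R2‖R_L = 0.9077 kΩ, giving V = 23.5 × 0.9077/9.108 = 2.3420 V.
Drop = (2.5543 − 2.3420) / 2.5543 = 8.31 %.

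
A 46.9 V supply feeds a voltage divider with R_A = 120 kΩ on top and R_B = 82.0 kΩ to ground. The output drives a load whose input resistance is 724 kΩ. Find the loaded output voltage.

V_out ≈ 17.8 V

The load sits in parallel with R_B: R_B‖R_L = (82.0 × 724) / (82.0 + 724) = 73.66 kΩ.
V_out = 46.9 × 73.66 / (120 + 73.66) = 46.9 × 73.66/193.7 = 17.8 V.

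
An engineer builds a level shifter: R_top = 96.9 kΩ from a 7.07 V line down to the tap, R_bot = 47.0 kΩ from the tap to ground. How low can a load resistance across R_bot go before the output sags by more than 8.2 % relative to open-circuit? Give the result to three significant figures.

Output resistance R_th = R_top‖R_bot = (96.9 × 47.0)/143.9 = 31.65 kΩ.
The fractional drop is R_th/(R_th + R_L); requiring this ≤ 0.0820 gives R_L ≥ R_th(1/0.0820 − 1) = 31.65 × 11.20 = 354 kΩ.

R_L(min) ≈ 354 kΩ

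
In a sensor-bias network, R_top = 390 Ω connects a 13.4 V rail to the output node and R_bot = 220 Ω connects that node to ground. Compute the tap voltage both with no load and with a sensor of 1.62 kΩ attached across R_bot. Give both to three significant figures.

Open-circuit: V = 13.4 × 220/(390 + 220) = 4.83 V.
With the load, R_bot becomes R_bot‖R_L = 193.7 Ω, so V = 13.4 × 193.7/583.7 = 4.45 V.

Unloaded: 4.83 V; loaded: 4.45 V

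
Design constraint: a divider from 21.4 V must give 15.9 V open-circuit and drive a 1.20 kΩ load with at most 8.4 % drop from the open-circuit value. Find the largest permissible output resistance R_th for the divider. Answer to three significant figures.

R_th ≤ 110 Ω

Loading drop = R_th/(R_th + R_L) ≤ 0.0840, so R_th ≤ R_L · ε/(1−ε) = 1.20 kΩ × 0.0840/0.9160 = 110 Ω.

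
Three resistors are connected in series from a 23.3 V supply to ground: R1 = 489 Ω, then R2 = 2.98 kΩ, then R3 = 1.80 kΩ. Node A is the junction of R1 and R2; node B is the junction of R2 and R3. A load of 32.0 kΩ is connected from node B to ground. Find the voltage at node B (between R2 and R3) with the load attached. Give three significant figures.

V ≈ 7.68 V

At node B, R3 is in parallel with the load: R3‖R_L = 1704 Ω.
Below node A the resistance is R2 + (R3‖R_L) = 4684 Ω, so V_A = 23.3 × 4684/5173 = 21.10 V.
Then V_B = V_A × (R3‖R_L)/(R2 + R3‖R_L) = 21.10 × 1704/4684 = 7.68 V.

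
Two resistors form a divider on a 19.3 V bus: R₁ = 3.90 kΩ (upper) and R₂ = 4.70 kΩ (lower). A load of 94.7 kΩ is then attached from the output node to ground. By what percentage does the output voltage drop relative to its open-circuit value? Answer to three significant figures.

The divider's output (Thévenin) resistance is R₁‖R₂ = 2.131 kΩ.
Fractional drop under load = R_th/(R_th + R_L) = 2.131 / (2.131 + 94.7) = 0.02201.
So the output falls by 2.20 %.

2.20 %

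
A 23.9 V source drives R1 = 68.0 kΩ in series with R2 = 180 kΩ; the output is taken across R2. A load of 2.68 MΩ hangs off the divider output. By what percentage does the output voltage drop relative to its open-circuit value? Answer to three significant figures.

The divider's output (Thévenin) resistance is R1‖R2 = 49.35 kΩ.
Fractional drop under load = R_th/(R_th + R_L) = 49.35 / (49.35 + 2680) = 0.01808.
So the output falls by 1.81 %.

1.81 %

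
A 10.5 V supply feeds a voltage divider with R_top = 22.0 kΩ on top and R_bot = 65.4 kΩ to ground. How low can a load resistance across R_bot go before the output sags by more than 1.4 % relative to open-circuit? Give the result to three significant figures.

R_L(min) ≈ 1.16 MΩ

Output resistance R_th = R_top‖R_bot = (22.0 × 65.4)/87.40 = 16.46 kΩ.
The fractional drop is R_th/(R_th + R_L); requiring this ≤ 0.0140 gives R_L ≥ R_th(1/0.0140 − 1) = 16.46 × 70.43 = 1.16 MΩ.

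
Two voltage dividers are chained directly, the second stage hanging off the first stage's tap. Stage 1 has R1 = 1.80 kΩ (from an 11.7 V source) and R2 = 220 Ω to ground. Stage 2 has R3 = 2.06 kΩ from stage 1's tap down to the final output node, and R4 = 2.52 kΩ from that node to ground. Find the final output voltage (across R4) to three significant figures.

Stage 2 presents R3+R4 = 4580 Ω as a load on stage 1's tap.
Stage 1's lower leg becomes R2‖(R3+R4) = 209.9 Ω, so V_mid = 11.7 × 209.9/2010 = 1.222 V.
Stage 2 is itself unloaded: V_out = V_mid × R4/(R3+R4) = 1.222 × 2520/4580 = 0.672 V.

V_out ≈ 0.672 V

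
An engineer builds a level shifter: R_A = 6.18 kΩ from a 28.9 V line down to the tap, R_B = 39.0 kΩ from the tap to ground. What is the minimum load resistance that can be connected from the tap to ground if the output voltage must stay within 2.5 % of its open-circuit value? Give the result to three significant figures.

Output resistance R_th = R_A‖R_B = (6.18 × 39.0)/45.18 = 5.335 kΩ.
The fractional drop is R_th/(R_th + R_L); requiring this ≤ 0.0250 gives R_L ≥ R_th(1/0.0250 − 1) = 5.335 × 39.00 = 208 kΩ.

R_L(min) ≈ 208 kΩ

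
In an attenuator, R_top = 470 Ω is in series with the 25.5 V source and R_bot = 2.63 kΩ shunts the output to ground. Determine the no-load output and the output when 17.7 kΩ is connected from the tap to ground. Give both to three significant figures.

Open-circuit: V = 25.5 × 2630/(470 + 2630) = 21.6 V.
With the load, R_bot becomes R_bot‖R_L = 2290 Ω, so V = 25.5 × 2290/2760 = 21.2 V.

Unloaded: 21.6 V; loaded: 21.2 V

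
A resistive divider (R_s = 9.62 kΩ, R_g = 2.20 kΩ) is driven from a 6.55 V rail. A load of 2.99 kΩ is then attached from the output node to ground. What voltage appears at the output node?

The load sits in parallel with R_g: R_g‖R_L = (2.20 × 2.99) / (2.20 + 2.99) = 1.267 kΩ.
V_out = 6.55 × 1.267 / (9.62 + 1.267) = 6.55 × 1.267/10.89 = 0.763 V.
(Unloaded it would have been 1.22 V.)

V_out ≈ 0.763 V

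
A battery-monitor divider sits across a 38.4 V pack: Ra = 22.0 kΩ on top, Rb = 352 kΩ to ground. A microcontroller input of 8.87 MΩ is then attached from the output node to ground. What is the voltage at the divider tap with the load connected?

The load sits in parallel with Rb: Rb‖R_L = (352 × 8870) / (352 + 8870) = 338.6 kΩ.
V_out = 38.4 × 338.6 / (22.0 + 338.6) = 38.4 × 338.6/360.6 = 36.1 V.

V_out ≈ 36.1 V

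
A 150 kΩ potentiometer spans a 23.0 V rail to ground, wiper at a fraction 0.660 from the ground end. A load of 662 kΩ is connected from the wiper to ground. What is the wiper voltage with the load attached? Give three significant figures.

The wiper splits the pot into (1−α)R = 51.00 kΩ above and αR = 99.00 kΩ below.
Lower section ‖ load = 86.12 kΩ.
V_wiper = 23.0 × 86.12/(51.00 + 86.12) = 14.4 V.

V ≈ 14.4 V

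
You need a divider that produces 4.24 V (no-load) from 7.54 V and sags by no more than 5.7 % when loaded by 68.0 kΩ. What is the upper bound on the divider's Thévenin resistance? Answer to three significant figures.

Loading drop = R_th/(R_th + R_L) ≤ 0.0570, so R_th ≤ R_L · ε/(1−ε) = 68.0 kΩ × 0.0570/0.9430 = 4.11 kΩ.

R_th ≤ 4.11 kΩ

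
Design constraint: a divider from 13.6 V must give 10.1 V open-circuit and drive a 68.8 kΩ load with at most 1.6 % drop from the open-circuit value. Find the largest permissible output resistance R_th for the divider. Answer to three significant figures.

Loading drop = R_th/(R_th + R_L) ≤ 0.0160, so R_th ≤ R_L · ε/(1−ε) = 68.8 kΩ × 0.0160/0.9840 = 1.12 kΩ.
(Any R1, R2 with R2/(R1+R2) = 0.743 and R1‖R2 ≤ 1.12 kΩ will meet the spec.)

R_th ≤ 1.12 kΩ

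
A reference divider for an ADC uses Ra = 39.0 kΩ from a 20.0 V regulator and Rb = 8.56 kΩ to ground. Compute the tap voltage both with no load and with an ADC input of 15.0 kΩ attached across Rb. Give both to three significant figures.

Open-circuit: V = 20.0 × 8.56/(39.0 + 8.56) = 3.60 V.
With the load, Rb becomes Rb‖R_L = 5.450 kΩ, so V = 20.0 × 5.450/44.45 = 2.45 V.

Unloaded: 3.60 V; loaded: 2.45 V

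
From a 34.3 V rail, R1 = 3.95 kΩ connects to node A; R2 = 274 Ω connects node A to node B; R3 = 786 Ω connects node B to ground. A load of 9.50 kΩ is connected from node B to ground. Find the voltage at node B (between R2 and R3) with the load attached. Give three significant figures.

At node B, R3 is in parallel with the load: R3‖R_L = 725.9 Ω.
Below node A the resistance is R2 + (R3‖R_L) = 999.9 Ω, so V_A = 34.3 × 999.9/4950 = 6.929 V.
Then V_B = V_A × (R3‖R_L)/(R2 + R3‖R_L) = 6.929 × 725.9/999.9 = 5.03 V.

V ≈ 5.03 V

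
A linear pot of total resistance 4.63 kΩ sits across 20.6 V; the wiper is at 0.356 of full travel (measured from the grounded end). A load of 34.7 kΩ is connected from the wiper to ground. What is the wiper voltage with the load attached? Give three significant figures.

V ≈ 7.12 V

The wiper splits the pot into (1−α)R = 2.982 kΩ above and αR = 1.648 kΩ below.
Lower section ‖ load = 1.574 kΩ.
V_wiper = 20.6 × 1.574/(2.982 + 1.574) = 7.12 V.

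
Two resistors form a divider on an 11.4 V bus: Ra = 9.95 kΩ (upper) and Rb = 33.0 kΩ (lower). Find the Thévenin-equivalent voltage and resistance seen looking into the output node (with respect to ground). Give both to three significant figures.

V_th = 8.76 V, R_th = 7.64 kΩ

V_th is the open-circuit tap voltage: 11.4 × 33.0/(9.95 + 33.0) = 8.76 V.
With the supply zeroed, Ra and Rb appear in parallel from the tap: R_th = Ra‖Rb = (9.95 × 33.0)/42.95 = 7.64 kΩ.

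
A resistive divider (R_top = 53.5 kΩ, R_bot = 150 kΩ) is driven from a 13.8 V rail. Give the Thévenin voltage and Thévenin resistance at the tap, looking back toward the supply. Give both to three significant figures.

V_th = 10.2 V, R_th = 39.4 kΩ

V_th is the open-circuit tap voltage: 13.8 × 150/(53.5 + 150) = 10.2 V.
With the supply zeroed, R_top and R_bot appear in parallel from the tap: R_th = R_top‖R_bot = (53.5 × 150)/203.5 = 39.4 kΩ.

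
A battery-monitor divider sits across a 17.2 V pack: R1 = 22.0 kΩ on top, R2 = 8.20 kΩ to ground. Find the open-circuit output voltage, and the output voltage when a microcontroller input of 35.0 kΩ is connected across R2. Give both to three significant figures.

Unloaded: 4.67 V; loaded: 3.99 V

Open-circuit: V = 17.2 × 8.20/(22.0 + 8.20) = 4.67 V.
With the load, R2 becomes R2‖R_L = 6.644 kΩ, so V = 17.2 × 6.644/28.64 = 3.99 V.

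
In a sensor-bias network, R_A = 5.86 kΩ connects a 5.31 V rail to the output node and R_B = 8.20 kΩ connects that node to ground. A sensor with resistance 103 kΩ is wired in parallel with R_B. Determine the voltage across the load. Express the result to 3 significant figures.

V_out ≈ 3.00 V

The load sits in parallel with R_B: R_B‖R_L = (8.20 × 103) / (8.20 + 103) = 7.595 kΩ.
V_out = 5.31 × 7.595 / (5.86 + 7.595) = 5.31 × 7.595/13.46 = 3.00 V.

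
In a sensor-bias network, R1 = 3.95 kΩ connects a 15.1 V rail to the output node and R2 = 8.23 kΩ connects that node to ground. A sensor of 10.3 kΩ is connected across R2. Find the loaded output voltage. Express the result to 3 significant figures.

The load sits in parallel with R2: R2‖R_L = (8.23 × 10.3) / (8.23 + 10.3) = 4.575 kΩ.
V_out = 15.1 × 4.575 / (3.95 + 4.575) = 15.1 × 4.575/8.525 = 8.10 V.
(Unloaded it would have been 10.2 V.)

V_out ≈ 8.10 V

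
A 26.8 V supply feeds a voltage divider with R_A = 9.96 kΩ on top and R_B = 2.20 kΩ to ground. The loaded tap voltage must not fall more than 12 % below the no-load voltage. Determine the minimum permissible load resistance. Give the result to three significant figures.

Output resistance R_th = R_A‖R_B = (9.96 × 2.20)/12.16 = 1.802 kΩ.
The fractional drop is R_th/(R_th + R_L); requiring this ≤ 0.120 gives R_L ≥ R_th(1/0.120 − 1) = 1.802 × 7.333 = 13.2 kΩ.

R_L(min) ≈ 13.2 kΩ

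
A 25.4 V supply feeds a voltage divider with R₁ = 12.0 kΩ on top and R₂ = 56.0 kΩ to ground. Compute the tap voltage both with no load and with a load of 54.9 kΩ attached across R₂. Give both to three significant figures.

Open-circuit: V = 25.4 × 56.0/(12.0 + 56.0) = 20.9 V.
With the load, R₂ becomes R₂‖R_L = 27.72 kΩ, so V = 25.4 × 27.72/39.72 = 17.7 V.

Unloaded: 20.9 V; loaded: 17.7 V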